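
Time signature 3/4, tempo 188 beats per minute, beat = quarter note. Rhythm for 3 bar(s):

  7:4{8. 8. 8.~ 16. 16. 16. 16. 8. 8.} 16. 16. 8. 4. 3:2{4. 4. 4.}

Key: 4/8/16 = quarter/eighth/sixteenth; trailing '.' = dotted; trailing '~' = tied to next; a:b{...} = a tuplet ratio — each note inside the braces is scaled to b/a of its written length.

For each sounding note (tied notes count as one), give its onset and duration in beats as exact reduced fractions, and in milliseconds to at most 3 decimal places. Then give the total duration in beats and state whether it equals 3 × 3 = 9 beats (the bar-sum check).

1) 0.0ms=0b +136.778ms=3/7b
2) 136.778ms=3/7b +136.778ms=3/7b
3) 273.556ms=6/7b +205.167ms=9/14b
4) 478.723ms=3/2b +68.389ms=3/14b
5) 547.112ms=12/7b +68.389ms=3/14b
6) 615.502ms=27/14b +68.389ms=3/14b
7) 683.891ms=15/7b +136.778ms=3/7b
8) 820.669ms=18/7b +136.778ms=3/7b
9) 957.447ms=3b +119.681ms=3/8b
10) 1077.128ms=27/8b +119.681ms=3/8b
11) 1196.809ms=15/4b +239.362ms=3/4b
12) 1436.17ms=9/2b +478.723ms=3/2b
13) 1914.894ms=6b +319.149ms=1b
14) 2234.043ms=7b +319.149ms=1b
15) 2553.191ms=8b +319.149ms=1b
Σ=9b of 9 (188bpm 3/4) — PASS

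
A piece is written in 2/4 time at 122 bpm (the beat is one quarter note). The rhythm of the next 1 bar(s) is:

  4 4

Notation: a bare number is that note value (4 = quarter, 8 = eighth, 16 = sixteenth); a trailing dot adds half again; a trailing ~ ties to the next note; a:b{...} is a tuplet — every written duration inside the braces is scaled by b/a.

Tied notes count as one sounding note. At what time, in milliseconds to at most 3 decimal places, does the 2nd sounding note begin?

1. 0.0ms @ 0 + 491.803ms (1)
2. 491.803ms @ 1 + 491.803ms (1)

note 2 onset = 1b = 491.803ms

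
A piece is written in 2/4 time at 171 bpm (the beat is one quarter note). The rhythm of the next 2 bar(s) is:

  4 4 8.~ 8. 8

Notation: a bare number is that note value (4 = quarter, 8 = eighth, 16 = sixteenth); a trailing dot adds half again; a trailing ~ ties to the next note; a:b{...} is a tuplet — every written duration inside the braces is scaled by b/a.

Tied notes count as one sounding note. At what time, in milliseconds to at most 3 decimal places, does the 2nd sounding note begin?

1. 0.0ms @ 0 + 350.877ms (1)
2. 350.877ms @ 1 + 350.877ms (1)
3. 701.754ms @ 2 + 526.316ms (3/2)
4. 1228.07ms @ 7/2 + 175.439ms (1/2)

note 2 onset = 1b = 350.877ms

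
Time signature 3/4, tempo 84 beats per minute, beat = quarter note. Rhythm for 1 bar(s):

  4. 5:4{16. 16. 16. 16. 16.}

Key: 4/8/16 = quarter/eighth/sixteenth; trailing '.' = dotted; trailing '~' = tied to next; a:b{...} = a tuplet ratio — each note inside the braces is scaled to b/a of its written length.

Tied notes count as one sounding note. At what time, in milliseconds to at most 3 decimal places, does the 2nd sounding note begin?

1. 0.0ms @ 0 + 1071.429ms (3/2)
2. 1071.429ms @ 3/2 + 214.286ms (3/10)
3. 1285.714ms @ 9/5 + 214.286ms (3/10)
4. 1500.0ms @ 21/10 + 214.286ms (3/10)
5. 1714.286ms @ 12/5 + 214.286ms (3/10)
6. 1928.571ms @ 27/10 + 214.286ms (3/10)

note 2 onset = 3/2b = 1071.429ms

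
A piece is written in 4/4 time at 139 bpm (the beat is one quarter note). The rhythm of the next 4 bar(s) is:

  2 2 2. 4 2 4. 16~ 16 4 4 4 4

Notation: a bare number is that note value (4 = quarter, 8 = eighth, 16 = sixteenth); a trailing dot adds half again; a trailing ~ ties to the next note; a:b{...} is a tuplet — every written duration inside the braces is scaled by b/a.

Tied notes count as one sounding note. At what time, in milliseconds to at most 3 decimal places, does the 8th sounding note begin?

note 8 onset = 12b = 5179.856ms

1. 0.0ms @ 0 + 863.309ms (2)
2. 863.309ms @ 2 + 863.309ms (2)
3. 1726.619ms @ 4 + 1294.964ms (3)
4. 3021.583ms @ 7 + 431.655ms (1)
5. 3453.237ms @ 8 + 863.309ms (2)
6. 4316.547ms @ 10 + 647.482ms (3/2)
7. 4964.029ms @ 23/2 + 215.827ms (1/2)
8. 5179.856ms @ 12 + 431.655ms (1)
9. 5611.511ms @ 13 + 431.655ms (1)
10. 6043.165ms @ 14 + 431.655ms (1)
11. 6474.82ms @ 15 + 431.655ms (1)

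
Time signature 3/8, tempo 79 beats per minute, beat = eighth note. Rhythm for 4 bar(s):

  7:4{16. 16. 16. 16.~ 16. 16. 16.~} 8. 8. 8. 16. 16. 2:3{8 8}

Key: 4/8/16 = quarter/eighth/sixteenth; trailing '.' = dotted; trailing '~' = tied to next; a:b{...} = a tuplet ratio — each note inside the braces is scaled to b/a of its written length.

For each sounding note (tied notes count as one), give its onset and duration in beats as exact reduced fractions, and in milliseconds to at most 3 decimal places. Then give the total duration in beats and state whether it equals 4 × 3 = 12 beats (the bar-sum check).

1) 0.0ms=0b +325.497ms=3/7b
2) 325.497ms=3/7b +325.497ms=3/7b
3) 650.995ms=6/7b +325.497ms=3/7b
4) 976.492ms=9/7b +650.995ms=6/7b
5) 1627.486ms=15/7b +325.497ms=3/7b
6) 1952.984ms=18/7b +1464.738ms=27/14b
7) 3417.722ms=9/2b +1139.241ms=3/2b
8) 4556.962ms=6b +1139.241ms=3/2b
9) 5696.203ms=15/2b +569.62ms=3/4b
10) 6265.823ms=33/4b +569.62ms=3/4b
11) 6835.443ms=9b +1139.241ms=3/2b
12) 7974.684ms=21/2b +1139.241ms=3/2b
Σ=12b of 12 (79bpm 3/8) — PASS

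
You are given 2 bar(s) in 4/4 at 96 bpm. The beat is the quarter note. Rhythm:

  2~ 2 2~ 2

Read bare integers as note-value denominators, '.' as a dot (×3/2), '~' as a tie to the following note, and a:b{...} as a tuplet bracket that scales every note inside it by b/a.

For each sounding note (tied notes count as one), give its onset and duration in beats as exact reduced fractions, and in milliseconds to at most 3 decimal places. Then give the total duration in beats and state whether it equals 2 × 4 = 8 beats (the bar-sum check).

1) 0.0ms=0b +2500.0ms=4b
2) 2500.0ms=4b +2500.0ms=4b
Σ=8b of 8 (96bpm 4/4) — PASS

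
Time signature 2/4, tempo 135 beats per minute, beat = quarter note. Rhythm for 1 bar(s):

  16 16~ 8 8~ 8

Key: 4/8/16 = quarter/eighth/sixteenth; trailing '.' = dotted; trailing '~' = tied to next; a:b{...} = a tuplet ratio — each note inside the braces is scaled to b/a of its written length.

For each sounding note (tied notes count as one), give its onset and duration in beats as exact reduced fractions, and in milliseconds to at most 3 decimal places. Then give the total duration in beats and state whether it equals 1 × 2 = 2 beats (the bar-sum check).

1) 0.0ms=0b +111.111ms=1/4b
2) 111.111ms=1/4b +333.333ms=3/4b
3) 444.444ms=1b +444.444ms=1b
Σ=2b of 2 (135bpm 2/4) — PASS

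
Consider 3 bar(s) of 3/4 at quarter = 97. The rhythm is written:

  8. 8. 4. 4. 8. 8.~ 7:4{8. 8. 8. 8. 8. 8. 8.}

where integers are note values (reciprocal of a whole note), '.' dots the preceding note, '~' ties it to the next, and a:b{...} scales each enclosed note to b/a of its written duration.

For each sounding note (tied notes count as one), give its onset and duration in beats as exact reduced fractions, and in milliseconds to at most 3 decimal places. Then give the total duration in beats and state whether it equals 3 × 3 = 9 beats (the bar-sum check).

1) 0.0ms=0b +463.918ms=3/4b
2) 463.918ms=3/4b +463.918ms=3/4b
3) 927.835ms=3/2b +927.835ms=3/2b
4) 1855.67ms=3b +927.835ms=3/2b
5) 2783.505ms=9/2b +463.918ms=3/4b
6) 3247.423ms=21/4b +729.013ms=33/28b
7) 3976.436ms=45/7b +265.096ms=3/7b
8) 4241.532ms=48/7b +265.096ms=3/7b
9) 4506.627ms=51/7b +265.096ms=3/7b
10) 4771.723ms=54/7b +265.096ms=3/7b
11) 5036.819ms=57/7b +265.096ms=3/7b
12) 5301.915ms=60/7b +265.096ms=3/7b
Σ=9b of 9 (97bpm 3/4) — PASS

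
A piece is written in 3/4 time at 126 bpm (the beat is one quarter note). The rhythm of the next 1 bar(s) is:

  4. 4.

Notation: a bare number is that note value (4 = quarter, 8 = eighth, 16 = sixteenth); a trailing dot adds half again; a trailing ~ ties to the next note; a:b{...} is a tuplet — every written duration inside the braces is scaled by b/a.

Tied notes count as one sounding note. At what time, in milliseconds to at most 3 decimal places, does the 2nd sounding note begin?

1. 0.0ms @ 0 + 714.286ms (3/2)
2. 714.286ms @ 3/2 + 714.286ms (3/2)

note 2 onset = 3/2b = 714.286ms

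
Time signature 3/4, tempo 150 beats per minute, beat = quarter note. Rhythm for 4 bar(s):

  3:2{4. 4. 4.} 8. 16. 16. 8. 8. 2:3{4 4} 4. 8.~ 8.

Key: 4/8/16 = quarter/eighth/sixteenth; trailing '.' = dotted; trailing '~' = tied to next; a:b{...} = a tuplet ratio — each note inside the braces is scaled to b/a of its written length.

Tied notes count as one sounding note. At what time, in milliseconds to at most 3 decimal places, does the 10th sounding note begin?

1. 0.0ms @ 0 + 400.0ms (1)
2. 400.0ms @ 1 + 400.0ms (1)
3. 800.0ms @ 2 + 400.0ms (1)
4. 1200.0ms @ 3 + 300.0ms (3/4)
5. 1500.0ms @ 15/4 + 150.0ms (3/8)
6. 1650.0ms @ 33/8 + 150.0ms (3/8)
7. 1800.0ms @ 9/2 + 300.0ms (3/4)
8. 2100.0ms @ 21/4 + 300.0ms (3/4)
9. 2400.0ms @ 6 + 600.0ms (3/2)
10. 3000.0ms @ 15/2 + 600.0ms (3/2)
11. 3600.0ms @ 9 + 600.0ms (3/2)
12. 4200.0ms @ 21/2 + 600.0ms (3/2)

note 10 onset = 15/2b = 3000.0ms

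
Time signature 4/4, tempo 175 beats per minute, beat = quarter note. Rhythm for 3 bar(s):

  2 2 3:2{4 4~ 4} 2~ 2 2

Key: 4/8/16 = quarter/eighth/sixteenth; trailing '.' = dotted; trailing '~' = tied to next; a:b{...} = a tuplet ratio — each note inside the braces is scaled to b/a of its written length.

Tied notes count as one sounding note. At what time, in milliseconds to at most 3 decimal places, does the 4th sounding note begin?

note 4 onset = 14/3b = 1600.0ms

1. 0.0ms @ 0 + 685.714ms (2)
2. 685.714ms @ 2 + 685.714ms (2)
3. 1371.429ms @ 4 + 228.571ms (2/3)
4. 1600.0ms @ 14/3 + 457.143ms (4/3)
5. 2057.143ms @ 6 + 1371.429ms (4)
6. 3428.571ms @ 10 + 685.714ms (2)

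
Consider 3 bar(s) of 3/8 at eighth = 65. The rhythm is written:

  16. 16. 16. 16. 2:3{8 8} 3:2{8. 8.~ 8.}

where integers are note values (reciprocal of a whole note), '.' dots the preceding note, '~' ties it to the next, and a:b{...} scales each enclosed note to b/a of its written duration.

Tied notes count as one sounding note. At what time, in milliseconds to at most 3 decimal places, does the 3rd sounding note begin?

note 3 onset = 3/2b = 1384.615ms

1. 0.0ms @ 0 + 692.308ms (3/4)
2. 692.308ms @ 3/4 + 692.308ms (3/4)
3. 1384.615ms @ 3/2 + 692.308ms (3/4)
4. 2076.923ms @ 9/4 + 692.308ms (3/4)
5. 2769.231ms @ 3 + 1384.615ms (3/2)
6. 4153.846ms @ 9/2 + 1384.615ms (3/2)
7. 5538.462ms @ 6 + 923.077ms (1)
8. 6461.538ms @ 7 + 1846.154ms (2)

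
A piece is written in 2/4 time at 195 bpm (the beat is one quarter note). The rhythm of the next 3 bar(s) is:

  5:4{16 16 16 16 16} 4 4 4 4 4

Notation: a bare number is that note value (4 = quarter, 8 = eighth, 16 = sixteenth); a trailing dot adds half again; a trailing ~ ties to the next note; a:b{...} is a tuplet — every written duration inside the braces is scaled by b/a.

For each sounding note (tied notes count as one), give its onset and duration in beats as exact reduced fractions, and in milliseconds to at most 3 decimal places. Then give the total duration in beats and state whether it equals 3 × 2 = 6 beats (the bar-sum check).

1) 0.0ms=0b +61.538ms=1/5b
2) 61.538ms=1/5b +61.538ms=1/5b
3) 123.077ms=2/5b +61.538ms=1/5b
4) 184.615ms=3/5b +61.538ms=1/5b
5) 246.154ms=4/5b +61.538ms=1/5b
6) 307.692ms=1b +307.692ms=1b
7) 615.385ms=2b +307.692ms=1b
8) 923.077ms=3b +307.692ms=1b
9) 1230.769ms=4b +307.692ms=1b
10) 1538.462ms=5b +307.692ms=1b
Σ=6b of 6 (195bpm 2/4) — PASS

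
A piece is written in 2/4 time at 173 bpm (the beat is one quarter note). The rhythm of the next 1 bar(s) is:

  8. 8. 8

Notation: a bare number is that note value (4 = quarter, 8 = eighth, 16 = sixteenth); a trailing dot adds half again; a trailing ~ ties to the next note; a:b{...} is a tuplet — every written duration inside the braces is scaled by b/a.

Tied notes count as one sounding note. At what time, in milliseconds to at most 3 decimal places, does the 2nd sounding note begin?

note 2 onset = 3/4b = 260.116ms

1. 0.0ms @ 0 + 260.116ms (3/4)
2. 260.116ms @ 3/4 + 260.116ms (3/4)
3. 520.231ms @ 3/2 + 173.41ms (1/2)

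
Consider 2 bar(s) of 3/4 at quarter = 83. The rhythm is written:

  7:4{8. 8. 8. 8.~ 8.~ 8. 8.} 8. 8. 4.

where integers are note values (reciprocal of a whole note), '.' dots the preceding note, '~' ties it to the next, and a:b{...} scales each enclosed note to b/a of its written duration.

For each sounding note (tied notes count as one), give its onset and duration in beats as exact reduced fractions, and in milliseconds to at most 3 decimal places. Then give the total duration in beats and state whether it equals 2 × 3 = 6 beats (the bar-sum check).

1) 0.0ms=0b +309.811ms=3/7b
2) 309.811ms=3/7b +309.811ms=3/7b
3) 619.621ms=6/7b +309.811ms=3/7b
4) 929.432ms=9/7b +929.432ms=9/7b
5) 1858.864ms=18/7b +309.811ms=3/7b
6) 2168.675ms=3b +542.169ms=3/4b
7) 2710.843ms=15/4b +542.169ms=3/4b
8) 3253.012ms=9/2b +1084.337ms=3/2b
Σ=6b of 6 (83bpm 3/4) — PASS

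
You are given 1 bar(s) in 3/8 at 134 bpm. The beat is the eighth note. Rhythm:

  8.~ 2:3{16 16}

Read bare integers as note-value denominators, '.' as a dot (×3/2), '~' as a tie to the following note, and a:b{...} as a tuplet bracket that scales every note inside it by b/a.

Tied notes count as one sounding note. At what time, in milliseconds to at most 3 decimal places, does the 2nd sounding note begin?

1. 0.0ms @ 0 + 1007.463ms (9/4)
2. 1007.463ms @ 9/4 + 335.821ms (3/4)

note 2 onset = 9/4b = 1007.463ms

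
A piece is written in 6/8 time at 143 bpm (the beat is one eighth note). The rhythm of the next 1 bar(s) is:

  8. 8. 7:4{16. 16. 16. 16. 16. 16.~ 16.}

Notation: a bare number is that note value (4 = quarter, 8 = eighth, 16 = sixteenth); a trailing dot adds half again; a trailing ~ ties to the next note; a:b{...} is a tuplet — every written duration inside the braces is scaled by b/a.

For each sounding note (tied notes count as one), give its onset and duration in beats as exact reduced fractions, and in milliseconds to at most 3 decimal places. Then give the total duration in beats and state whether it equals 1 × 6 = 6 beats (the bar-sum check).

1) 0.0ms=0b +629.371ms=3/2b
2) 629.371ms=3/2b +629.371ms=3/2b
3) 1258.741ms=3b +179.82ms=3/7b
4) 1438.561ms=24/7b +179.82ms=3/7b
5) 1618.382ms=27/7b +179.82ms=3/7b
6) 1798.202ms=30/7b +179.82ms=3/7b
7) 1978.022ms=33/7b +179.82ms=3/7b
8) 2157.842ms=36/7b +359.64ms=6/7b
Σ=6b of 6 (143bpm 6/8) — PASS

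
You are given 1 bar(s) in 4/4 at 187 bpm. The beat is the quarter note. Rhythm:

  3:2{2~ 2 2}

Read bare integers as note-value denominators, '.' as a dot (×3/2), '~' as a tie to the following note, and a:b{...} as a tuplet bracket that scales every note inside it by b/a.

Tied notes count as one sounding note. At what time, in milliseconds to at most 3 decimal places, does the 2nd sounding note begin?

note 2 onset = 8/3b = 855.615ms

1. 0.0ms @ 0 + 855.615ms (8/3)
2. 855.615ms @ 8/3 + 427.807ms (4/3)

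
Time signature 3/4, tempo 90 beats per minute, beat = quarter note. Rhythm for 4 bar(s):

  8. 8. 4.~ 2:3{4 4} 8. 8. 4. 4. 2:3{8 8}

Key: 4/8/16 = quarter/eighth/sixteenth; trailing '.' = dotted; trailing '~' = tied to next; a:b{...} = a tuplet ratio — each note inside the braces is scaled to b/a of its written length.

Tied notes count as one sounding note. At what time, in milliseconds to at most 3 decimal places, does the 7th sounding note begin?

1. 0.0ms @ 0 + 500.0ms (3/4)
2. 500.0ms @ 3/4 + 500.0ms (3/4)
3. 1000.0ms @ 3/2 + 2000.0ms (3)
4. 3000.0ms @ 9/2 + 1000.0ms (3/2)
5. 4000.0ms @ 6 + 500.0ms (3/4)
6. 4500.0ms @ 27/4 + 500.0ms (3/4)
7. 5000.0ms @ 15/2 + 1000.0ms (3/2)
8. 6000.0ms @ 9 + 1000.0ms (3/2)
9. 7000.0ms @ 21/2 + 500.0ms (3/4)
10. 7500.0ms @ 45/4 + 500.0ms (3/4)

note 7 onset = 15/2b = 5000.0ms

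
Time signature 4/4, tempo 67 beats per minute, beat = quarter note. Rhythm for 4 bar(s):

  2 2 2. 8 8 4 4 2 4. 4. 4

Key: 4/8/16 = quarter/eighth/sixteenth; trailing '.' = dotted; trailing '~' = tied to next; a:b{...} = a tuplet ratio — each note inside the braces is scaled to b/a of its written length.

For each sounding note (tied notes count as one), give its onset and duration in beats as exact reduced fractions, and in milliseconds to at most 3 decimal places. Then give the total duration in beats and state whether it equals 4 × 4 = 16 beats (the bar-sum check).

1) 0.0ms=0b +1791.045ms=2b
2) 1791.045ms=2b +1791.045ms=2b
3) 3582.09ms=4b +2686.567ms=3b
4) 6268.657ms=7b +447.761ms=1/2b
5) 6716.418ms=15/2b +447.761ms=1/2b
6) 7164.179ms=8b +895.522ms=1b
7) 8059.701ms=9b +895.522ms=1b
8) 8955.224ms=10b +1791.045ms=2b
9) 10746.269ms=12b +1343.284ms=3/2b
10) 12089.552ms=27/2b +1343.284ms=3/2b
11) 13432.836ms=15b +895.522ms=1b
Σ=16b of 16 (67bpm 4/4) — PASS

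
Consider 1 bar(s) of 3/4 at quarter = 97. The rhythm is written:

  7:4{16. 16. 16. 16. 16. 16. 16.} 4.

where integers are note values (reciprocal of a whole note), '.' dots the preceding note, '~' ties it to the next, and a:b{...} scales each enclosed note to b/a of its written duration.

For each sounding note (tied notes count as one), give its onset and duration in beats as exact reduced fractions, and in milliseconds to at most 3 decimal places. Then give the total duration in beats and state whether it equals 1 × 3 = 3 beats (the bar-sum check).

1) 0.0ms=0b +132.548ms=3/14b
2) 132.548ms=3/14b +132.548ms=3/14b
3) 265.096ms=3/7b +132.548ms=3/14b
4) 397.644ms=9/14b +132.548ms=3/14b
5) 530.191ms=6/7b +132.548ms=3/14b
6) 662.739ms=15/14b +132.548ms=3/14b
7) 795.287ms=9/7b +132.548ms=3/14b
8) 927.835ms=3/2b +927.835ms=3/2b
Σ=3b of 3 (97bpm 3/4) — PASS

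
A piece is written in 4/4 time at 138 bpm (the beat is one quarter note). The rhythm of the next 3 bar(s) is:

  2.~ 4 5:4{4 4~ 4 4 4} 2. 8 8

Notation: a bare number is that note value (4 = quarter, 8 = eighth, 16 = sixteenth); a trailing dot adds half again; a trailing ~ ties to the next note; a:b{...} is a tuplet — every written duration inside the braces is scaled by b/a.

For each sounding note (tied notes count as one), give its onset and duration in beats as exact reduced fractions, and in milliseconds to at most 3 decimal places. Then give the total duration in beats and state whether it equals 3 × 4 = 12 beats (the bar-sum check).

1) 0.0ms=0b +1739.13ms=4b
2) 1739.13ms=4b +347.826ms=4/5b
3) 2086.957ms=24/5b +695.652ms=8/5b
4) 2782.609ms=32/5b +347.826ms=4/5b
5) 3130.435ms=36/5b +347.826ms=4/5b
6) 3478.261ms=8b +1304.348ms=3b
7) 4782.609ms=11b +217.391ms=1/2b
8) 5000.0ms=23/2b +217.391ms=1/2b
Σ=12b of 12 (138bpm 4/4) — PASS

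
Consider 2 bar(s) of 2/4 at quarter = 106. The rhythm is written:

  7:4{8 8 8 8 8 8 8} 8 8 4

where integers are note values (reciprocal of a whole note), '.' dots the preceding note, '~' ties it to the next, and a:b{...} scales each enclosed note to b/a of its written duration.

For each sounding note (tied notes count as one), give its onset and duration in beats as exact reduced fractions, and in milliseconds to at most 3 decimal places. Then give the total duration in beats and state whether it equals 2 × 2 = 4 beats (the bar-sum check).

1) 0.0ms=0b +161.725ms=2/7b
2) 161.725ms=2/7b +161.725ms=2/7b
3) 323.45ms=4/7b +161.725ms=2/7b
4) 485.175ms=6/7b +161.725ms=2/7b
5) 646.9ms=8/7b +161.725ms=2/7b
6) 808.625ms=10/7b +161.725ms=2/7b
7) 970.35ms=12/7b +161.725ms=2/7b
8) 1132.075ms=2b +283.019ms=1/2b
9) 1415.094ms=5/2b +283.019ms=1/2b
10) 1698.113ms=3b +566.038ms=1b
Σ=4b of 4 (106bpm 2/4) — PASS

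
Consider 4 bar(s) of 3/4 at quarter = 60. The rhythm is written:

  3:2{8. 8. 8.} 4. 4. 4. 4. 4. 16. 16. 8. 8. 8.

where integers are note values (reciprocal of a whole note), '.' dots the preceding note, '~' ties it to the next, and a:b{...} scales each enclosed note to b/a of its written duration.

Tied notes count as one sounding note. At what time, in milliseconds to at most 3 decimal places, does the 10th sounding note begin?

1. 0.0ms @ 0 + 500.0ms (1/2)
2. 500.0ms @ 1/2 + 500.0ms (1/2)
3. 1000.0ms @ 1 + 500.0ms (1/2)
4. 1500.0ms @ 3/2 + 1500.0ms (3/2)
5. 3000.0ms @ 3 + 1500.0ms (3/2)
6. 4500.0ms @ 9/2 + 1500.0ms (3/2)
7. 6000.0ms @ 6 + 1500.0ms (3/2)
8. 7500.0ms @ 15/2 + 1500.0ms (3/2)
9. 9000.0ms @ 9 + 375.0ms (3/8)
10. 9375.0ms @ 75/8 + 375.0ms (3/8)
11. 9750.0ms @ 39/4 + 750.0ms (3/4)
12. 10500.0ms @ 21/2 + 750.0ms (3/4)
13. 11250.0ms @ 45/4 + 750.0ms (3/4)

note 10 onset = 75/8b = 9375.0ms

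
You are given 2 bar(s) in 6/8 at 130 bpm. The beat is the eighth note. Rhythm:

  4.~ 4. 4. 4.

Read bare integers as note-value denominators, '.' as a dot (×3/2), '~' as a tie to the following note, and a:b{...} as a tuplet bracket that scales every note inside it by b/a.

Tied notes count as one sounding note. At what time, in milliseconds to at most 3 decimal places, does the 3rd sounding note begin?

1. 0.0ms @ 0 + 2769.231ms (6)
2. 2769.231ms @ 6 + 1384.615ms (3)
3. 4153.846ms @ 9 + 1384.615ms (3)

note 3 onset = 9b = 4153.846ms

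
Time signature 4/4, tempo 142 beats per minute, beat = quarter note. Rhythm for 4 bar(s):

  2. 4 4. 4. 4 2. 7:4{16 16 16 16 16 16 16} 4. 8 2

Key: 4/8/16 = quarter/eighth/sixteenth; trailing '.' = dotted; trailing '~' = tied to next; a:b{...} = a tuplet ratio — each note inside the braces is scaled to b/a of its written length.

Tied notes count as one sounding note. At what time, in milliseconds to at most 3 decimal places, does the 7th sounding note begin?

1. 0.0ms @ 0 + 1267.606ms (3)
2. 1267.606ms @ 3 + 422.535ms (1)
3. 1690.141ms @ 4 + 633.803ms (3/2)
4. 2323.944ms @ 11/2 + 633.803ms (3/2)
5. 2957.746ms @ 7 + 422.535ms (1)
6. 3380.282ms @ 8 + 1267.606ms (3)
7. 4647.887ms @ 11 + 60.362ms (1/7)
8. 4708.249ms @ 78/7 + 60.362ms (1/7)
9. 4768.612ms @ 79/7 + 60.362ms (1/7)
10. 4828.974ms @ 80/7 + 60.362ms (1/7)
11. 4889.336ms @ 81/7 + 60.362ms (1/7)
12. 4949.698ms @ 82/7 + 60.362ms (1/7)
13. 5010.06ms @ 83/7 + 60.362ms (1/7)
14. 5070.423ms @ 12 + 633.803ms (3/2)
15. 5704.225ms @ 27/2 + 211.268ms (1/2)
16. 5915.493ms @ 14 + 845.07ms (2)

note 7 onset = 11b = 4647.887ms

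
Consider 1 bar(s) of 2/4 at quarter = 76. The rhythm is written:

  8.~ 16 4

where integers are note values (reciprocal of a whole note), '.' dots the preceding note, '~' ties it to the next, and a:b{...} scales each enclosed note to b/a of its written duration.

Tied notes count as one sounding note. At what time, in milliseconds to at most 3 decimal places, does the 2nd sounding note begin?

note 2 onset = 1b = 789.474ms

1. 0.0ms @ 0 + 789.474ms (1)
2. 789.474ms @ 1 + 789.474ms (1)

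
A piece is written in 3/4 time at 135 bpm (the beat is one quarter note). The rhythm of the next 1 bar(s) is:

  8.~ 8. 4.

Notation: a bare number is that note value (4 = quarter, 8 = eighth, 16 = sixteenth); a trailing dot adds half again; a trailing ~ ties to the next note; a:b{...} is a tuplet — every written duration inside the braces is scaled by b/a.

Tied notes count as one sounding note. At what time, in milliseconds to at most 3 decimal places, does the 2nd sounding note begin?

1. 0.0ms @ 0 + 666.667ms (3/2)
2. 666.667ms @ 3/2 + 666.667ms (3/2)

note 2 onset = 3/2b = 666.667ms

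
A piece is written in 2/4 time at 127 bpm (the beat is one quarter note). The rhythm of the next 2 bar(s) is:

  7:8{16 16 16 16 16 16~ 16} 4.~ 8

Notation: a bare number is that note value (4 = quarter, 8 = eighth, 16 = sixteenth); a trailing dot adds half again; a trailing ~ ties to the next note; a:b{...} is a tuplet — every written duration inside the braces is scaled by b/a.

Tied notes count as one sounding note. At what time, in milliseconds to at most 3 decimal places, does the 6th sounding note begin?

note 6 onset = 10/7b = 674.916ms

1. 0.0ms @ 0 + 134.983ms (2/7)
2. 134.983ms @ 2/7 + 134.983ms (2/7)
3. 269.966ms @ 4/7 + 134.983ms (2/7)
4. 404.949ms @ 6/7 + 134.983ms (2/7)
5. 539.933ms @ 8/7 + 134.983ms (2/7)
6. 674.916ms @ 10/7 + 269.966ms (4/7)
7. 944.882ms @ 2 + 944.882ms (2)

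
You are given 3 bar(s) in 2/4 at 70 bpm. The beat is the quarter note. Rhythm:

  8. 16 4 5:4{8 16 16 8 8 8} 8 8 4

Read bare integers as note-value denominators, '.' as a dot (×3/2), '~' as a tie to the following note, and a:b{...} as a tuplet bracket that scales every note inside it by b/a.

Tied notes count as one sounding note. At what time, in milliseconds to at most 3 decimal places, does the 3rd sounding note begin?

1. 0.0ms @ 0 + 642.857ms (3/4)
2. 642.857ms @ 3/4 + 214.286ms (1/4)
3. 857.143ms @ 1 + 857.143ms (1)
4. 1714.286ms @ 2 + 342.857ms (2/5)
5. 2057.143ms @ 12/5 + 171.429ms (1/5)
6. 2228.571ms @ 13/5 + 171.429ms (1/5)
7. 2400.0ms @ 14/5 + 342.857ms (2/5)
8. 2742.857ms @ 16/5 + 342.857ms (2/5)
9. 3085.714ms @ 18/5 + 342.857ms (2/5)
10. 3428.571ms @ 4 + 428.571ms (1/2)
11. 3857.143ms @ 9/2 + 428.571ms (1/2)
12. 4285.714ms @ 5 + 857.143ms (1)

note 3 onset = 1b = 857.143ms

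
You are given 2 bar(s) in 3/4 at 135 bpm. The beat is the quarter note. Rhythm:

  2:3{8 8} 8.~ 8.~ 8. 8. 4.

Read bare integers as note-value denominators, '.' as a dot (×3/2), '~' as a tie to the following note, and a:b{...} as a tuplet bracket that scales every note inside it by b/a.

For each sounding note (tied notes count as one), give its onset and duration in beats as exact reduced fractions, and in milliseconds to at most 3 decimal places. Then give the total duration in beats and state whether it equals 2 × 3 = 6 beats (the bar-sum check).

1) 0.0ms=0b +333.333ms=3/4b
2) 333.333ms=3/4b +333.333ms=3/4b
3) 666.667ms=3/2b +1000.0ms=9/4b
4) 1666.667ms=15/4b +333.333ms=3/4b
5) 2000.0ms=9/2b +666.667ms=3/2b
Σ=6b of 6 (135bpm 3/4) — PASS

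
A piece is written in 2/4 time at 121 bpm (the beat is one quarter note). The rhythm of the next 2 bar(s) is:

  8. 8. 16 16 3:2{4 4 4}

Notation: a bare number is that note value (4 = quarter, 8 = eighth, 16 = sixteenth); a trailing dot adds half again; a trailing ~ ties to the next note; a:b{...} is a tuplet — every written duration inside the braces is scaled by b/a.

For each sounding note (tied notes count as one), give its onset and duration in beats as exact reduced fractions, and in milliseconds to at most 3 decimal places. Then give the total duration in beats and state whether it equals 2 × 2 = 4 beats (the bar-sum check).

1) 0.0ms=0b +371.901ms=3/4b
2) 371.901ms=3/4b +371.901ms=3/4b
3) 743.802ms=3/2b +123.967ms=1/4b
4) 867.769ms=7/4b +123.967ms=1/4b
5) 991.736ms=2b +330.579ms=2/3b
6) 1322.314ms=8/3b +330.579ms=2/3b
7) 1652.893ms=10/3b +330.579ms=2/3b
Σ=4b of 4 (121bpm 2/4) — PASS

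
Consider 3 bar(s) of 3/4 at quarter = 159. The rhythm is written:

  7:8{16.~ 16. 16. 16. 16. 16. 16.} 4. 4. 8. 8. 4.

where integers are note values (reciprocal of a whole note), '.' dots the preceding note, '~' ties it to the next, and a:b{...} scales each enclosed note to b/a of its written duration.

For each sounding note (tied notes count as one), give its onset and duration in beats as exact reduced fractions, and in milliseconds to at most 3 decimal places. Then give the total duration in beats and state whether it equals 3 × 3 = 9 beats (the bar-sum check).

1) 0.0ms=0b +323.45ms=6/7b
2) 323.45ms=6/7b +161.725ms=3/7b
3) 485.175ms=9/7b +161.725ms=3/7b
4) 646.9ms=12/7b +161.725ms=3/7b
5) 808.625ms=15/7b +161.725ms=3/7b
6) 970.35ms=18/7b +161.725ms=3/7b
7) 1132.075ms=3b +566.038ms=3/2b
8) 1698.113ms=9/2b +566.038ms=3/2b
9) 2264.151ms=6b +283.019ms=3/4b
10) 2547.17ms=27/4b +283.019ms=3/4b
11) 2830.189ms=15/2b +566.038ms=3/2b
Σ=9b of 9 (159bpm 3/4) — PASS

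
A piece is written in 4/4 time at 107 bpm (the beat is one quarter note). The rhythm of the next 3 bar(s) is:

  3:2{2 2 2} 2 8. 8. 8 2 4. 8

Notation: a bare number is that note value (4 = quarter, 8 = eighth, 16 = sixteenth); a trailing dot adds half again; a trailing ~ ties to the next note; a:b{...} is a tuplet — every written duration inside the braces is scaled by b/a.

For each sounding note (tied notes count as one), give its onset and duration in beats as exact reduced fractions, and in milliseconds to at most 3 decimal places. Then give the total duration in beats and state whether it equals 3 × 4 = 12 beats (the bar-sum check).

1) 0.0ms=0b +747.664ms=4/3b
2) 747.664ms=4/3b +747.664ms=4/3b
3) 1495.327ms=8/3b +747.664ms=4/3b
4) 2242.991ms=4b +1121.495ms=2b
5) 3364.486ms=6b +420.561ms=3/4b
6) 3785.047ms=27/4b +420.561ms=3/4b
7) 4205.607ms=15/2b +280.374ms=1/2b
8) 4485.981ms=8b +1121.495ms=2b
9) 5607.477ms=10b +841.121ms=3/2b
10) 6448.598ms=23/2b +280.374ms=1/2b
Σ=12b of 12 (107bpm 4/4) — PASS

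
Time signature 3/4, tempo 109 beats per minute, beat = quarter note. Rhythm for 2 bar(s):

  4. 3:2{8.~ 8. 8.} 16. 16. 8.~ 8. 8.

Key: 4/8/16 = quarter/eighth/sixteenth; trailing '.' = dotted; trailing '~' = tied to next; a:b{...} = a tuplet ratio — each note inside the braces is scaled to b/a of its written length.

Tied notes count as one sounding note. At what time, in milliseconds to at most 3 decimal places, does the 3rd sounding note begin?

note 3 onset = 5/2b = 1376.147ms

1. 0.0ms @ 0 + 825.688ms (3/2)
2. 825.688ms @ 3/2 + 550.459ms (1)
3. 1376.147ms @ 5/2 + 275.229ms (1/2)
4. 1651.376ms @ 3 + 206.422ms (3/8)
5. 1857.798ms @ 27/8 + 206.422ms (3/8)
6. 2064.22ms @ 15/4 + 825.688ms (3/2)
7. 2889.908ms @ 21/4 + 412.844ms (3/4)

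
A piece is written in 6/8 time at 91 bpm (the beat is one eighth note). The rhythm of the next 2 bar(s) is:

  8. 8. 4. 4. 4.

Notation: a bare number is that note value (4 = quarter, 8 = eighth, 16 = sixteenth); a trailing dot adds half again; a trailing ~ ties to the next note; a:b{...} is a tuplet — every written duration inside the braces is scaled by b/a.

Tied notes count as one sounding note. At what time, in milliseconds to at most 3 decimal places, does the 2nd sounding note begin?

note 2 onset = 3/2b = 989.011ms

1. 0.0ms @ 0 + 989.011ms (3/2)
2. 989.011ms @ 3/2 + 989.011ms (3/2)
3. 1978.022ms @ 3 + 1978.022ms (3)
4. 3956.044ms @ 6 + 1978.022ms (3)
5. 5934.066ms @ 9 + 1978.022ms (3)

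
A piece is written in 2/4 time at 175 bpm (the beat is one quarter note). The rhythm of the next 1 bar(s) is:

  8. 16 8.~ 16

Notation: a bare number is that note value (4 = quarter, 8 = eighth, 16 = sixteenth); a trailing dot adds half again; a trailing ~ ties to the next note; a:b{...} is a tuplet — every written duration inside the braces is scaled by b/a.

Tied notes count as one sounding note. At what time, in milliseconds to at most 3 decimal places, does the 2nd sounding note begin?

note 2 onset = 3/4b = 257.143ms

1. 0.0ms @ 0 + 257.143ms (3/4)
2. 257.143ms @ 3/4 + 85.714ms (1/4)
3. 342.857ms @ 1 + 342.857ms (1)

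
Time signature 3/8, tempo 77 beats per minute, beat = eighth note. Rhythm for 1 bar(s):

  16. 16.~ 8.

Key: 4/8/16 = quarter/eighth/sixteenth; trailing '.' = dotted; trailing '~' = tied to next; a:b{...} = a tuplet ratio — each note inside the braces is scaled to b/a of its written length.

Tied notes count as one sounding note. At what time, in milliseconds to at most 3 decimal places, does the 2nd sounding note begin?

1. 0.0ms @ 0 + 584.416ms (3/4)
2. 584.416ms @ 3/4 + 1753.247ms (9/4)

note 2 onset = 3/4b = 584.416ms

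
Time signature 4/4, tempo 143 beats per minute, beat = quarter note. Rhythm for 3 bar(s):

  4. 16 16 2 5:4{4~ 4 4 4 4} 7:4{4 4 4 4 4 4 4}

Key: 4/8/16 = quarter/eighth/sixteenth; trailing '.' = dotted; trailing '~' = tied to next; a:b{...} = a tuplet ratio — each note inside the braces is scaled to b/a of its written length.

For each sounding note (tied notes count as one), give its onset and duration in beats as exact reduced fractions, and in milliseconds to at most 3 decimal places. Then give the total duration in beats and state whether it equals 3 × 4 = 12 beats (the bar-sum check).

1) 0.0ms=0b +629.371ms=3/2b
2) 629.371ms=3/2b +104.895ms=1/4b
3) 734.266ms=7/4b +104.895ms=1/4b
4) 839.161ms=2b +839.161ms=2b
5) 1678.322ms=4b +671.329ms=8/5b
6) 2349.65ms=28/5b +335.664ms=4/5b
7) 2685.315ms=32/5b +335.664ms=4/5b
8) 3020.979ms=36/5b +335.664ms=4/5b
9) 3356.643ms=8b +239.76ms=4/7b
10) 3596.404ms=60/7b +239.76ms=4/7b
11) 3836.164ms=64/7b +239.76ms=4/7b
12) 4075.924ms=68/7b +239.76ms=4/7b
13) 4315.684ms=72/7b +239.76ms=4/7b
14) 4555.445ms=76/7b +239.76ms=4/7b
15) 4795.205ms=80/7b +239.76ms=4/7b
Σ=12b of 12 (143bpm 4/4) — PASS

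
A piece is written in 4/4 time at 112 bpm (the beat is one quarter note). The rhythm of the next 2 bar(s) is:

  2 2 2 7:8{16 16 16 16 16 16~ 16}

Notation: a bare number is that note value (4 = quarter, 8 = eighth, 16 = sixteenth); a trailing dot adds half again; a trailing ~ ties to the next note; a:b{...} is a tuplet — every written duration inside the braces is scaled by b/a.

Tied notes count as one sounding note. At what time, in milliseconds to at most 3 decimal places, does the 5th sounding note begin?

1. 0.0ms @ 0 + 1071.429ms (2)
2. 1071.429ms @ 2 + 1071.429ms (2)
3. 2142.857ms @ 4 + 1071.429ms (2)
4. 3214.286ms @ 6 + 153.061ms (2/7)
5. 3367.347ms @ 44/7 + 153.061ms (2/7)
6. 3520.408ms @ 46/7 + 153.061ms (2/7)
7. 3673.469ms @ 48/7 + 153.061ms (2/7)
8. 3826.531ms @ 50/7 + 153.061ms (2/7)
9. 3979.592ms @ 52/7 + 306.122ms (4/7)

note 5 onset = 44/7b = 3367.347ms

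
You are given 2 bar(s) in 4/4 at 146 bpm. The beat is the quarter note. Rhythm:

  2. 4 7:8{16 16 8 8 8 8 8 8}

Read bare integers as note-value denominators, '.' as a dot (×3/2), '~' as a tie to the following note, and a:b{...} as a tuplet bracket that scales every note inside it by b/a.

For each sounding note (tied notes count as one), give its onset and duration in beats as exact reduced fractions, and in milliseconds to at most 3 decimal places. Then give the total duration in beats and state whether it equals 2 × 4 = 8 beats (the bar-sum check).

1) 0.0ms=0b +1232.877ms=3b
2) 1232.877ms=3b +410.959ms=1b
3) 1643.836ms=4b +117.417ms=2/7b
4) 1761.252ms=30/7b +117.417ms=2/7b
5) 1878.669ms=32/7b +234.834ms=4/7b
6) 2113.503ms=36/7b +234.834ms=4/7b
7) 2348.337ms=40/7b +234.834ms=4/7b
8) 2583.17ms=44/7b +234.834ms=4/7b
9) 2818.004ms=48/7b +234.834ms=4/7b
10) 3052.838ms=52/7b +234.834ms=4/7b
Σ=8b of 8 (146bpm 4/4) — PASS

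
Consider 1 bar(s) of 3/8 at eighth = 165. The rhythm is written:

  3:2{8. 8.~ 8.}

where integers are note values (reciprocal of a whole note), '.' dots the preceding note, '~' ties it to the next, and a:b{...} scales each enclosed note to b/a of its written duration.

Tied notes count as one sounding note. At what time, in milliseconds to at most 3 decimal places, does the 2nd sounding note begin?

1. 0.0ms @ 0 + 363.636ms (1)
2. 363.636ms @ 1 + 727.273ms (2)

note 2 onset = 1b = 363.636ms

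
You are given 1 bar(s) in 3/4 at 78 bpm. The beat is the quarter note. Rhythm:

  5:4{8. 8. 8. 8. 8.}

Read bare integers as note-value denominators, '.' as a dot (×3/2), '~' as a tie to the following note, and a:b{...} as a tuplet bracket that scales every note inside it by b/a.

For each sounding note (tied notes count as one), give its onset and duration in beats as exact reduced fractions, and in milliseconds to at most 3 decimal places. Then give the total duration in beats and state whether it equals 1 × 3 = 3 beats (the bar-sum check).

1) 0.0ms=0b +461.538ms=3/5b
2) 461.538ms=3/5b +461.538ms=3/5b
3) 923.077ms=6/5b +461.538ms=3/5b
4) 1384.615ms=9/5b +461.538ms=3/5b
5) 1846.154ms=12/5b +461.538ms=3/5b
Σ=3b of 3 (78bpm 3/4) — PASS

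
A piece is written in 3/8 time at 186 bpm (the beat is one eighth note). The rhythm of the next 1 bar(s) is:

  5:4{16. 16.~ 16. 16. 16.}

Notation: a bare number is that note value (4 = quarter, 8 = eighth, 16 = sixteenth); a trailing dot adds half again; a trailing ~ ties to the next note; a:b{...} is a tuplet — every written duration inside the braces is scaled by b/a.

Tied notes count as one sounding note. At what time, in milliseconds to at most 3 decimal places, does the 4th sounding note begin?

1. 0.0ms @ 0 + 193.548ms (3/5)
2. 193.548ms @ 3/5 + 387.097ms (6/5)
3. 580.645ms @ 9/5 + 193.548ms (3/5)
4. 774.194ms @ 12/5 + 193.548ms (3/5)

note 4 onset = 12/5b = 774.194ms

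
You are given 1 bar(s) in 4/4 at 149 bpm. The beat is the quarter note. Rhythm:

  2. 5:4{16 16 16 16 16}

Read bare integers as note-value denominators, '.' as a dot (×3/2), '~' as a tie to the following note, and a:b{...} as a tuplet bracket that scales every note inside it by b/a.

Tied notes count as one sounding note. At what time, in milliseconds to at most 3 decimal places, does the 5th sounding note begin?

note 5 onset = 18/5b = 1449.664ms

1. 0.0ms @ 0 + 1208.054ms (3)
2. 1208.054ms @ 3 + 80.537ms (1/5)
3. 1288.591ms @ 16/5 + 80.537ms (1/5)
4. 1369.128ms @ 17/5 + 80.537ms (1/5)
5. 1449.664ms @ 18/5 + 80.537ms (1/5)
6. 1530.201ms @ 19/5 + 80.537ms (1/5)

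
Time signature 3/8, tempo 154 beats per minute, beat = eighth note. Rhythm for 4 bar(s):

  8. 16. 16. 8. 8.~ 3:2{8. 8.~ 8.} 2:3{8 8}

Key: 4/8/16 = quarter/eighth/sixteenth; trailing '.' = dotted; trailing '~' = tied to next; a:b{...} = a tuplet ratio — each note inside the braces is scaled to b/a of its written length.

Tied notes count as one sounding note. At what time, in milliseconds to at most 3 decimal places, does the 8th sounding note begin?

1. 0.0ms @ 0 + 584.416ms (3/2)
2. 584.416ms @ 3/2 + 292.208ms (3/4)
3. 876.623ms @ 9/4 + 292.208ms (3/4)
4. 1168.831ms @ 3 + 584.416ms (3/2)
5. 1753.247ms @ 9/2 + 974.026ms (5/2)
6. 2727.273ms @ 7 + 779.221ms (2)
7. 3506.494ms @ 9 + 584.416ms (3/2)
8. 4090.909ms @ 21/2 + 584.416ms (3/2)

note 8 onset = 21/2b = 4090.909ms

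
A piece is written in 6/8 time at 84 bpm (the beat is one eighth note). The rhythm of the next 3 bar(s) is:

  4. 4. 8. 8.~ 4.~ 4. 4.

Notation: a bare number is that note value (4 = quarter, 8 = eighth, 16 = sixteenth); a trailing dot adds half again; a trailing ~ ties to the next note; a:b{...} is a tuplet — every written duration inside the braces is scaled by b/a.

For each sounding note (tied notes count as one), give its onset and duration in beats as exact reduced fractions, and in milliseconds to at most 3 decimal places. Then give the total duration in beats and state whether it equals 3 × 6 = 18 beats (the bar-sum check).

1) 0.0ms=0b +2142.857ms=3b
2) 2142.857ms=3b +2142.857ms=3b
3) 4285.714ms=6b +1071.429ms=3/2b
4) 5357.143ms=15/2b +5357.143ms=15/2b
5) 10714.286ms=15b +2142.857ms=3b
Σ=18b of 18 (84bpm 6/8) — PASS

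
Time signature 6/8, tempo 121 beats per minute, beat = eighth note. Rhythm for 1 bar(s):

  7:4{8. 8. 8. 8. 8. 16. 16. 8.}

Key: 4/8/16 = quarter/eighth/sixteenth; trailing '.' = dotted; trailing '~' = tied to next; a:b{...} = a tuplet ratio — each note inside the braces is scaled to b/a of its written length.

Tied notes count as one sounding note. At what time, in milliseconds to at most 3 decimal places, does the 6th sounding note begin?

note 6 onset = 30/7b = 2125.148ms

1. 0.0ms @ 0 + 425.03ms (6/7)
2. 425.03ms @ 6/7 + 425.03ms (6/7)
3. 850.059ms @ 12/7 + 425.03ms (6/7)
4. 1275.089ms @ 18/7 + 425.03ms (6/7)
5. 1700.118ms @ 24/7 + 425.03ms (6/7)
6. 2125.148ms @ 30/7 + 212.515ms (3/7)
7. 2337.662ms @ 33/7 + 212.515ms (3/7)
8. 2550.177ms @ 36/7 + 425.03ms (6/7)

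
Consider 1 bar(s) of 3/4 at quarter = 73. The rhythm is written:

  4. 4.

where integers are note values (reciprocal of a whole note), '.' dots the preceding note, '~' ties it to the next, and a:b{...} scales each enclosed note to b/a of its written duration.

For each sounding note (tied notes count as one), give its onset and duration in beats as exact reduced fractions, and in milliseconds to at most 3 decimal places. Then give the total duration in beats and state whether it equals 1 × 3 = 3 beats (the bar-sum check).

1) 0.0ms=0b +1232.877ms=3/2b
2) 1232.877ms=3/2b +1232.877ms=3/2b
Σ=3b of 3 (73bpm 3/4) — PASS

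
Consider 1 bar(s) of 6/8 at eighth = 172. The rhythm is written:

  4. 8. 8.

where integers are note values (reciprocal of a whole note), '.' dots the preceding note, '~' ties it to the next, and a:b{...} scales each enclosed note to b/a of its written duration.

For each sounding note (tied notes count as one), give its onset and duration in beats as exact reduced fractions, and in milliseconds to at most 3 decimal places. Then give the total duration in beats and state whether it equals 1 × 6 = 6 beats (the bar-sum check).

1) 0.0ms=0b +1046.512ms=3b
2) 1046.512ms=3b +523.256ms=3/2b
3) 1569.767ms=9/2b +523.256ms=3/2b
Σ=6b of 6 (172bpm 6/8) — PASS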